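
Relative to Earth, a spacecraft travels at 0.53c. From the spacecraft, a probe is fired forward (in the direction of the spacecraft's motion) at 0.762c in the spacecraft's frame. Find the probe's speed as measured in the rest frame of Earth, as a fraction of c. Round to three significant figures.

Relativistic velocity addition: u = (u' + v)/(1 + u'v/c²), with u' = 0.762c and v = 0.53c.
Numerator: 0.762 + 0.53 = 1.292. Denominator: 1 + (0.762)(0.53) = 1.40386.
u = 1.292/1.40386 = 0.92032, so the speed is 0.920c.

0.920c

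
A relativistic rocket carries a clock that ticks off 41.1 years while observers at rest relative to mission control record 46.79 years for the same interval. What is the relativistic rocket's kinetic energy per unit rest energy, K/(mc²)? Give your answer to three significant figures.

From Δt = γΔτ: γ = 46.79/41.1 = 1.13844.
K/(mc²) = γ − 1 = 1.13844 − 1 = 0.138.

0.138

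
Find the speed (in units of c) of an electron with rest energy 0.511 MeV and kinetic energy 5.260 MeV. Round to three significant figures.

0.996c

K = (γ−1)mc², so γ = 1 + 5.260/0.511 = 11.294.
Then v/c = √(1 − γ⁻²) = √(1 − 0.00783979) = √0.99216021 = 0.996.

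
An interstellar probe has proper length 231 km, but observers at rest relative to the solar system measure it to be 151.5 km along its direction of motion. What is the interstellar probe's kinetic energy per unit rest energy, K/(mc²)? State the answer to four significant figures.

0.5248

γ = L₀/L = 231/151.5 = 1.52475.
Since K = (γ−1)mc², K/(mc²) = 1.52475 − 1 = 0.5248.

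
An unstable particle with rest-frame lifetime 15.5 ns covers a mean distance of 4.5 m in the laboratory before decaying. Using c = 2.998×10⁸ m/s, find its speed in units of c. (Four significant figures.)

0.6957c

Let x = d/(cτ) = 4.500 m / (2.998×10⁸ m/s × 1.550×10^-8 s) = 0.96839. Since d = βγcτ, x = βγ = β/√(1−β²).
Solving: β² = x²/(1+x²) = 0.937779/1.937779 = 0.483945, so β = 0.6957.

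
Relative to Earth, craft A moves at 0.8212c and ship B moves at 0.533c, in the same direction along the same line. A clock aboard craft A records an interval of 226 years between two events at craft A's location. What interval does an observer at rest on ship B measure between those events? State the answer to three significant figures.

The velocity of craft A relative to ship B is (0.8212 − 0.533)c / (1 − 0.8212×0.533) = 0.51254c; relative speed 0.51254c.
γ for this relative speed: γ = 1/√(1 − 0.262697) = 1.1646.
Craft A's interval is proper; time dilation gives Δt_B = γΔτ = 1.1646 × 226 years = 263 years.

263 years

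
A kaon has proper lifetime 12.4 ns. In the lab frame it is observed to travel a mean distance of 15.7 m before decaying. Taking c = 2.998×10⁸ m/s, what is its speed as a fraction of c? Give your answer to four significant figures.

d = βγcτ ⇒ βγ = d/(cτ) = 15.70 m / (3.71752 m) = 4.2232.
β = (βγ)/√(1+(βγ)²) = 4.2232/√18.8354 = 0.9731.

0.9731c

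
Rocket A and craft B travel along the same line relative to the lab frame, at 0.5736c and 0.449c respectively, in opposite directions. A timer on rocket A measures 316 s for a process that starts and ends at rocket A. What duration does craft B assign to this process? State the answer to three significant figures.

543 s

The velocity of rocket A relative to craft B is (0.5736 + 0.449)c / (1 + 0.5736×0.449) = 0.81317c; relative speed 0.81317c.
γ for this relative speed: γ = 1/√(1 − 0.661245) = 1.7181.
Rocket A's interval is proper; time dilation gives Δt_B = γΔτ = 1.7181 × 316 s = 543 s.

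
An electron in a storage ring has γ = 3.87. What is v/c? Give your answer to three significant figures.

β = √(1 − 1/γ²) = √(1 − 1/14.9769) = √0.933231 = 0.966.

0.966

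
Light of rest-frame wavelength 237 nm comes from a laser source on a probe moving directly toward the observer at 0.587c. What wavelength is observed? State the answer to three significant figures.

121 nm

Relativistic Doppler for wavelength: λ_obs = λ_src · √((1−β)/(1+β)).
With β = 0.587: factor = √(0.413/1.587) = 0.51014.
λ_obs = 237 × 0.51014 = 121 nm.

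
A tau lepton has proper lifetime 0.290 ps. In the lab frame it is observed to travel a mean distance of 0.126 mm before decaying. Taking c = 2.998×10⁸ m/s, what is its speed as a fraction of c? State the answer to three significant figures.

0.823c

Lab distance = (lab lifetime)·v = γτ·βc, so βγ = d/(cτ) = 1.260×10^-4/(2.998×10⁸ × 2.900×10^-13) = 1.4492.
With βγ = 1.4492: γ² = 1 + (βγ)² = 3.10018, and β = (βγ)/γ = 1.4492/1.76073 = 0.823.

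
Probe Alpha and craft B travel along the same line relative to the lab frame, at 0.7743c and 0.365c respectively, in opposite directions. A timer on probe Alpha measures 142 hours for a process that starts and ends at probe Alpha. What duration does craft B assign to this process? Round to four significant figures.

Speed of probe Alpha in craft B's frame: u = (v_A + v_B)/(1 + v_A v_B/c²) = (0.7743 + 0.365)/(1 + 0.7743×0.365) = 1.1393/1.2826195 = 0.88826; |u| = 0.88826c.
γ for this relative speed: γ = 1/√(1 − 0.789006) = 2.177.
Probe Alpha's interval is proper; time dilation gives Δt_B = γΔτ = 2.177 × 142 hours = 309.1 hours.

309.1 hours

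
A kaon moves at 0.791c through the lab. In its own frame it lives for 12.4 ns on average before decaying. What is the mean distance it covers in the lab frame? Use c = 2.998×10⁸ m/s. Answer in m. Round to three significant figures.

β² = 0.625681, so γ = 1/√0.374319 = 1.6345.
Lab-frame lifetime: Δt = γτ = 1.6345 × 12.4 ns = 20.268 ns.
Distance: d = vΔt = 0.791 × 2.998×10⁸ m/s × 2.0268×10^-8 s = 4.81 m.

4.81 m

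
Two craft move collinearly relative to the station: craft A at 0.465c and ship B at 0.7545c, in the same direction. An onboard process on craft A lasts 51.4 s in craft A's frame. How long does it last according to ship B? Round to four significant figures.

The velocity of craft A relative to ship B is (0.465 − 0.7545)c / (1 − 0.465×0.7545) = −0.44596c; relative speed 0.44596c.
At |u| = 0.44596c, γ = (1 − 0.19888)^(−1/2) = 1.1173.
Craft A's interval is proper; time dilation gives Δt_B = γΔτ = 1.1173 × 51.4 s = 57.43 s.

57.43 s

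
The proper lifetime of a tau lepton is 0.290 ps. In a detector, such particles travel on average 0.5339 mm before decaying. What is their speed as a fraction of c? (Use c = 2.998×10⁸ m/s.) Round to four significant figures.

Lab distance = (lab lifetime)·v = γτ·βc, so βγ = d/(cτ) = 5.339×10^-4/(2.998×10⁸ × 2.900×10^-13) = 6.1409.
With βγ = 6.1409: γ² = 1 + (βγ)² = 38.7107, and β = (βγ)/γ = 6.1409/6.22179 = 0.9870.

0.9870c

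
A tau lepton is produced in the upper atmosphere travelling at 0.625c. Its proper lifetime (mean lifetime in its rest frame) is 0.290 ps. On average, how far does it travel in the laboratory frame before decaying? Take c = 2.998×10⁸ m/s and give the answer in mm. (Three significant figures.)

0.0696 mm

β² = 0.390625, so γ = 1/√0.609375 = 1.281.
Lab-frame lifetime: Δt = γτ = 1.281 × 0.290 ps = 0.37149 ps.
Distance: d = vΔt = 0.625 × 2.998×10⁸ m/s × 3.7149×10^-13 s = 6.96×10^-5 m = 0.0696 mm.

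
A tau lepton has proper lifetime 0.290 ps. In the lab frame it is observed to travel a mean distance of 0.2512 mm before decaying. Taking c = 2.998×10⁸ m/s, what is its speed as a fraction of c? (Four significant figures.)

Lab distance = (lab lifetime)·v = γτ·βc, so βγ = d/(cτ) = 2.512×10^-4/(2.998×10⁸ × 2.900×10^-13) = 2.8893.
With βγ = 2.8893: γ² = 1 + (βγ)² = 9.34805, and β = (βγ)/γ = 2.8893/3.05746 = 0.9450.

0.9450c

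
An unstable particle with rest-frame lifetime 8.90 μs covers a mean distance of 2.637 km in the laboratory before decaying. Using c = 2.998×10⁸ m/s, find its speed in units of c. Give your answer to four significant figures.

Let x = d/(cτ) = 2637 m / (2.998×10⁸ m/s × 8.900×10^-6 s) = 0.9883. Since d = βγcτ, x = βγ = β/√(1−β²).
Solving: β² = x²/(1+x²) = 0.976737/1.976737 = 0.494116, so β = 0.7029.

0.7029c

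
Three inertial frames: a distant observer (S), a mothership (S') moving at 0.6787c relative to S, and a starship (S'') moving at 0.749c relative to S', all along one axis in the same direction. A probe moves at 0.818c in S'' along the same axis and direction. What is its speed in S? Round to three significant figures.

Compose velocities in two stages. Stage 1 (into S'): u₁ = (0.818+0.749)/(1+0.818×0.749) = 0.97167.
Stage 2 (into S): u = (0.97167+0.6787)/(1+0.97167×0.6787) = 0.99451, so the speed is 0.995c.

0.995c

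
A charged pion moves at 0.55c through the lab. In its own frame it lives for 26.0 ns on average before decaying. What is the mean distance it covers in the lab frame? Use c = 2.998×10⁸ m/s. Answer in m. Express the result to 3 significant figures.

With β = 0.55, γ = 1/√(1 − 0.55²) = 1/√0.6975 = 1.1974.
Lab-frame lifetime: Δt = γτ = 1.1974 × 26.0 ns = 31.132 ns.
Distance: d = vΔt = 0.55 × 2.998×10⁸ m/s × 3.1132×10^-8 s = 5.13 m.

5.13 m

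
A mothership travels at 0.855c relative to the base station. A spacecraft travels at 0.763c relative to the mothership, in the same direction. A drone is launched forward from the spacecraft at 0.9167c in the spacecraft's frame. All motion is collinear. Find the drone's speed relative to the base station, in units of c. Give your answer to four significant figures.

0.9991c

First combine the drone and spacecraft (S''→S'): u₁ = (0.9167 + 0.763)/(1 + 0.9167×0.763) = 1.6797/1.6994421 = 0.98838.
Then combine with the mothership (S'→S): u = (0.98838 + 0.855)/(1 + 0.98838×0.855) = 1.84338/1.8450649 = 0.99909.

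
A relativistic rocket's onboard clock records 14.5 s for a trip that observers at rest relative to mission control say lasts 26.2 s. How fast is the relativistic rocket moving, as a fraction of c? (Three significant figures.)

γ = Δt/Δτ = 26.2/14.5 = 1.8069.
β = √(1 − 1/γ²) = √(1 − 0.306289) = √0.693711 = 0.833.

0.833c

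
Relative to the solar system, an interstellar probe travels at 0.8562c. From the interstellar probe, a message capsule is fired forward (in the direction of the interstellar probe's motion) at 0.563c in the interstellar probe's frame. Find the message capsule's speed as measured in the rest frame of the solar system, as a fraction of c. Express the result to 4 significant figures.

0.9576c

Relativistic velocity addition: u = (u' + v)/(1 + u'v/c²), with u' = 0.563c and v = 0.8562c.
Numerator: 0.563 + 0.8562 = 1.4192. Denominator: 1 + (0.563)(0.8562) = 1.4820406.
u = 1.4192/1.4820406 = 0.9576, so the speed is 0.9576c.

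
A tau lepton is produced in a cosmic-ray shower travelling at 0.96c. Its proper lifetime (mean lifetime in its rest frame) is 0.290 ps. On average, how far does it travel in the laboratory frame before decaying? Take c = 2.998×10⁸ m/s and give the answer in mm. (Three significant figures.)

γ = 1/√(1 − β²) = 1/√(1 − 0.9216) = 1/√0.0784 = 1/0.28 = 3.5714.
Lab-frame lifetime: Δt = γτ = 3.5714 × 0.290 ps = 1.0357 ps.
Distance: d = vΔt = 0.96 × 2.998×10⁸ m/s × 1.0357×10^-12 s = 2.98×10^-4 m = 0.298 mm.

0.298 mm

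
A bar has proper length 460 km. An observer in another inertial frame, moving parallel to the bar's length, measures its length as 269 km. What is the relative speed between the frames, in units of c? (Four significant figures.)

0.8112c

Length contraction gives γ = L₀/L = 460/269 = 1.71.
β = √(1 − 1/γ²) = √0.658014 = 0.8112.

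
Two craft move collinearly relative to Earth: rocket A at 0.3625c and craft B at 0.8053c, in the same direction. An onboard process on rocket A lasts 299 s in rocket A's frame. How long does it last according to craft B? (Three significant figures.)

Transform rocket A's velocity into craft B's frame: (0.3625 − 0.8053)/(1 − 0.3625·0.8053) = −0.4428/0.70807875, so the relative speed is 0.62535c.
At |u| = 0.62535c, γ = (1 − 0.391063)^(−1/2) = 1.2815.
Rocket A's interval is proper; time dilation gives Δt_B = γΔτ = 1.2815 × 299 s = 383 s.

383 s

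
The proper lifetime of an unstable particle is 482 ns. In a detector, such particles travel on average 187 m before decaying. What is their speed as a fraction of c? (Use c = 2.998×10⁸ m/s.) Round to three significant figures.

0.791c

Let x = d/(cτ) = 187.0 m / (2.998×10⁸ m/s × 4.820×10^-7 s) = 1.2941. Since d = βγcτ, x = βγ = β/√(1−β²).
Solving: β² = x²/(1+x²) = 1.67469/2.67469 = 0.626125, so β = 0.791.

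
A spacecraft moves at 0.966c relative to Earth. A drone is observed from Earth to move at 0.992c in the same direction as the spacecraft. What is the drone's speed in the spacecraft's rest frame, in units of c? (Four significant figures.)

Transform to the spacecraft's frame: u' = (u − v)/(1 − uv/c²).
u' = (0.992 − 0.966)/(1 − 0.992×0.966) = 0.026/0.041728 = 0.62308.
Speed in the spacecraft's frame: 0.6231c (in the same direction).

0.6231c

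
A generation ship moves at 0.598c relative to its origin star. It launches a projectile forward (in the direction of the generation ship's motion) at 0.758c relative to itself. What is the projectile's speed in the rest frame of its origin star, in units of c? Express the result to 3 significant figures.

0.933c

Relativistic velocity addition: u = (u' + v)/(1 + u'v/c²), with u' = 0.758c and v = 0.598c.
Numerator: 0.758 + 0.598 = 1.356. Denominator: 1 + (0.758)(0.598) = 1.453284.
u = 1.356/1.453284 = 0.93306, so the speed is 0.933c.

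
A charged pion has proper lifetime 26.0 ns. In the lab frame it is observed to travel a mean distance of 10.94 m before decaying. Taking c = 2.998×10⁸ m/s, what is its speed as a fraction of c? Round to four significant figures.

0.8144c

d = βγcτ ⇒ βγ = d/(cτ) = 10.94 m / (7.7948 m) = 1.4035.
β = (βγ)/√(1+(βγ)²) = 1.4035/√2.96981 = 0.8144.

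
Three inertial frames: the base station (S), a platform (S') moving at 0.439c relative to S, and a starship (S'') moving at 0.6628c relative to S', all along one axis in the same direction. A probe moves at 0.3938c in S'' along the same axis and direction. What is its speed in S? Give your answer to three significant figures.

0.934c

First combine the probe and starship (S''→S'): u₁ = (0.3938 + 0.6628)/(1 + 0.3938×0.6628) = 1.0566/1.26101064 = 0.8379.
Then combine with the platform (S'→S): u = (0.8379 + 0.439)/(1 + 0.8379×0.439) = 1.2769/1.3678381 = 0.93352.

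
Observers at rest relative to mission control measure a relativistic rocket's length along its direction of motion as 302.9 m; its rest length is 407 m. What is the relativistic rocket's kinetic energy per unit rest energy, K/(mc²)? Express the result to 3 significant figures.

From L = L₀/γ: γ = 407/302.9 = 1.34368.
Since K = (γ−1)mc², K/(mc²) = 1.34368 − 1 = 0.344.

0.344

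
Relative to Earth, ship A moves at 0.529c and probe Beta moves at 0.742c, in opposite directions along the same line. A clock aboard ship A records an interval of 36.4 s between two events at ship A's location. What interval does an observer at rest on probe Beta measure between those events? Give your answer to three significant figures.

Speed of ship A in probe Beta's frame: u = (v_A + v_B)/(1 + v_A v_B/c²) = (0.529 + 0.742)/(1 + 0.529×0.742) = 1.271/1.392518 = 0.91274; |u| = 0.91274c.
γ for this relative speed: γ = 1/√(1 − 0.833094) = 2.4477.
The clock on ship A records proper time, so probe Beta measures Δt = γΔτ = 2.4477 × 36.4 = 89.1 s.

89.1 s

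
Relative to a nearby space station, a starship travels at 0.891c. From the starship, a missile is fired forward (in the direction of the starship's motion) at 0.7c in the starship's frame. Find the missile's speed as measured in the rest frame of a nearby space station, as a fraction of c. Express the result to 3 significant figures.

Relativistic velocity addition: u = (u' + v)/(1 + u'v/c²), with u' = 0.7c and v = 0.891c.
Numerator: 0.7 + 0.891 = 1.591. Denominator: 1 + (0.7)(0.891) = 1.6237.
u = 1.591/1.6237 = 0.97986, so the speed is 0.980c.

0.980c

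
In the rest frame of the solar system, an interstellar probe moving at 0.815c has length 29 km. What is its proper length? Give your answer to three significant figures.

Lorentz factor: γ = (1 − 0.664225)^(−1/2) = 1.7257.
Proper length: L₀ = γ·L = 1.7257 × 29 = 50.0 km.

50.0 km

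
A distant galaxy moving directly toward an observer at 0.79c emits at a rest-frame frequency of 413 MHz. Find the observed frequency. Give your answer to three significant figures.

Relativistic Doppler (source moving toward): f_obs = f_src · √((1+β)/(1−β)).
With β = 0.79: factor = √(1.79/0.21) = 2.9196.
f_obs = 413 × 2.9196 = 1210 MHz.

1210 MHz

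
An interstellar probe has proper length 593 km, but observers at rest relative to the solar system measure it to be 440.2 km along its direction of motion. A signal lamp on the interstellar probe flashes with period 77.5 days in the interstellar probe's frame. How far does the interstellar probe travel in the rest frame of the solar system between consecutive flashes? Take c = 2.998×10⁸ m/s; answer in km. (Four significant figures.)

1.812×10^12 km

Length contraction gives γ = L₀/L = 593/440.2 = 1.34711.
β = √(1 − 1/γ²) = 0.67003. Lab-frame period = γτ = 1.34711×77.5 days = 104.4 days. Distance = βc × γτ = 0.67003 × 2.998×10⁸ m/s × 9020160 s = 1.8119×10^15 m = 1.812×10^12 km.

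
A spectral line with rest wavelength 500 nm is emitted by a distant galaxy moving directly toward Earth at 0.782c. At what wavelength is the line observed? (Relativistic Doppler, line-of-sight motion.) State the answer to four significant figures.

174.9 nm

Relativistic Doppler for wavelength: λ_obs = λ_src · √((1−β)/(1+β)).
With β = 0.782: factor = √(0.218/1.782) = 0.34976.
λ_obs = 500 × 0.34976 = 174.9 nm.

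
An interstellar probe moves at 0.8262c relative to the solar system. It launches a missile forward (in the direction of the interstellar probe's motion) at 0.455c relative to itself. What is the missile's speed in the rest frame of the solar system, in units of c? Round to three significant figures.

In units of c, u = (u' + v)/(1 + u'v) with u' = 0.455 and v = 0.8262.
Numerator: 0.455 + 0.8262 = 1.2812. Denominator: 1 + (0.455)(0.8262) = 1.375921.
u = 1.2812/1.375921 = 0.93116, so the speed is 0.931c.

0.931c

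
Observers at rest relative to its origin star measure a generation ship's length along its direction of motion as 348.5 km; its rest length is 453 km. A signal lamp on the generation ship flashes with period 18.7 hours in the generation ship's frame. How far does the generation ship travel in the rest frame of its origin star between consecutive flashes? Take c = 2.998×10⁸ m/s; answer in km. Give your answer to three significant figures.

Length contraction gives γ = L₀/L = 453/348.5 = 1.29986.
β = √(1 − 1/γ²) = 0.63887. Lab-frame period = γτ = 1.29986×18.7 hours = 24.307 hours. Distance = βc × γτ = 0.63887 × 2.998×10⁸ m/s × 87505.2 s = 1.6760×10^13 m = 1.68×10^10 km.

1.68×10^10 km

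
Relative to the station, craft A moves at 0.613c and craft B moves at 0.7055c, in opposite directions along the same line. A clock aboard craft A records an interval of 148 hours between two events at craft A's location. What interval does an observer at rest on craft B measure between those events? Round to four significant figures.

Transform craft A's velocity into craft B's frame: (0.613 + 0.7055)/(1 + 0.613·0.7055) = 1.3185/1.4324715, so the relative speed is 0.92044c.
At |u| = 0.92044c, γ = (1 − 0.84721)^(−1/2) = 2.5583.
The clock on craft A records proper time, so craft B measures Δt = γΔτ = 2.5583 × 148 = 378.6 hours.

378.6 hours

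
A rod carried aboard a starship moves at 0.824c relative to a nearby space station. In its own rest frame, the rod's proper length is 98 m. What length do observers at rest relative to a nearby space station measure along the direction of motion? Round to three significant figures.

γ = 1/√(1 − β²) = 1/√(1 − 0.678976) = 1/√0.321024 = 1/0.56659 = 1.7649.
Length contraction: L = L₀/γ = 98/1.7649 = 55.5 m.

55.5 m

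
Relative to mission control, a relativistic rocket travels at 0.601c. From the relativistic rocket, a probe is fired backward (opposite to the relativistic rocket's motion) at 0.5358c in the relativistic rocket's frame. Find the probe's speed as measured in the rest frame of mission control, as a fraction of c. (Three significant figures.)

Relativistic velocity addition: u = (u' + v)/(1 + u'v/c²), with u' = −0.5358c and v = 0.601c.
Numerator: −0.5358 + 0.601 = 0.0652. Denominator: 1 + (−0.5358)(0.601) = 0.6779842.
u = 0.0652/0.6779842 = 0.096167, so the speed is 0.0962c.

0.0962c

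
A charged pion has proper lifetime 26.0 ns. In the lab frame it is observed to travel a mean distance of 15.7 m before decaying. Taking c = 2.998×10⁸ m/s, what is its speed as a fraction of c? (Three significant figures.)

0.896c

Let x = d/(cτ) = 15.70 m / (2.998×10⁸ m/s × 2.600×10^-8 s) = 2.0142. Since d = βγcτ, x = βγ = β/√(1−β²).
Solving: β² = x²/(1+x²) = 4.057/5.057 = 0.802254, so β = 0.896.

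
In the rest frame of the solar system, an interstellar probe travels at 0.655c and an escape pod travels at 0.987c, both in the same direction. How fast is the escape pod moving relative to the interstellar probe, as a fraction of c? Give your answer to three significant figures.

0.939c

Transform to the interstellar probe's frame: u' = (u − v)/(1 − uv/c²).
u' = (0.987 − 0.655)/(1 − 0.987×0.655) = 0.332/0.353515 = 0.93914.
Speed in the interstellar probe's frame: 0.939c (in the same direction).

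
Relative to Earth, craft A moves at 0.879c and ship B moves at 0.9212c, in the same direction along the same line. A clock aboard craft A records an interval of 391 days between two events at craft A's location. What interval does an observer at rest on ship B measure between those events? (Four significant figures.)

Speed of craft A in ship B's frame: u = (v_A − v_B)/(1 − v_A v_B/c²) = (0.879 − 0.9212)/(1 − 0.879×0.9212) = −0.0422/0.1902652 = −0.2218; |u| = 0.2218c.
At |u| = 0.2218c, γ = (1 − 0.0491952)^(−1/2) = 1.0255.
The clock on craft A records proper time, so ship B measures Δt = γΔτ = 1.0255 × 391 = 401.0 days.

401.0 days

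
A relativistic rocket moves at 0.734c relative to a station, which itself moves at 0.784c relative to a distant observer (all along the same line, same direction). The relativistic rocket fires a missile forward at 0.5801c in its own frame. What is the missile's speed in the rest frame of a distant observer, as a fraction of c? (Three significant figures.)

Compose velocities in two stages. Stage 1 (into S'): u₁ = (0.5801+0.734)/(1+0.5801×0.734) = 0.92166.
Stage 2 (into S): u = (0.92166+0.784)/(1+0.92166×0.784) = 0.99018, so the speed is 0.990c.

0.990c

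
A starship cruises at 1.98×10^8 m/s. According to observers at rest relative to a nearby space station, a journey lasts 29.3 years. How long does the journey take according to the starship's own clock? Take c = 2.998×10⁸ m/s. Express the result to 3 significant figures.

22.0 years

β = v/c = (1.98×10^8 m/s)/(2.998×10⁸ m/s) = 0.66044.
β² = 0.4361809936, so γ = 1/√0.5638190064 = 1.3318.
The starship's clock runs slow as seen from a nearby space station, so Δτ = Δt/γ = 29.3/1.3318 = 22.0 years.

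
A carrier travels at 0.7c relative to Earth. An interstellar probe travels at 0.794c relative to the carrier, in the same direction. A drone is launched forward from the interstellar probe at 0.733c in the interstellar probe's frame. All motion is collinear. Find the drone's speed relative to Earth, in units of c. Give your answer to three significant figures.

0.994c

Compose velocities in two stages. Stage 1 (into S'): u₁ = (0.733+0.794)/(1+0.733×0.794) = 0.96523.
Stage 2 (into S): u = (0.96523+0.7)/(1+0.96523×0.7) = 0.99377, so the speed is 0.994c.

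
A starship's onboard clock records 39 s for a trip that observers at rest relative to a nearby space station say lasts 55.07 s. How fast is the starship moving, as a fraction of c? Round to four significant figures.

0.7060c

γ = Δt/Δτ = 55.07/39 = 1.4121.
β = √(1 − 1/γ²) = √(1 − 0.501498) = √0.498502 = 0.7060.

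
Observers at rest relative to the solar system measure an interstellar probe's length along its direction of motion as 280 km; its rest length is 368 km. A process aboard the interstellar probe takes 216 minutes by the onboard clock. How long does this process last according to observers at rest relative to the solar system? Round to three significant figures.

284 minutes

Length contraction gives γ = L₀/L = 368/280 = 1.31429.
The same γ dilates the second interval: 1.31429 × 216 minutes = 284 minutes.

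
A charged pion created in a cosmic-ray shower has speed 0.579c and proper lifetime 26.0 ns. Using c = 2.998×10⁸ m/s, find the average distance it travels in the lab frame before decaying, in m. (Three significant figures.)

With β = 0.579, γ = 1/√(1 − 0.579²) = 1/√0.664759 = 1.2265.
Lab-frame lifetime: Δt = γτ = 1.2265 × 26.0 ns = 31.889 ns.
Distance: d = vΔt = 0.579 × 2.998×10⁸ m/s × 3.1889×10^-8 s = 5.54 m.

5.54 m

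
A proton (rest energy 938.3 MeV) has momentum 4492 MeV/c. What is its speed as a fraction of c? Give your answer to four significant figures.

0.9789c

pc/(mc²) = 4492/938.3 = 4.7874 = βγ = β/√(1−β²).
So β² = x²/(1 + x²) with x = 4.7874: x² = 22.9192, β² = 22.9192/23.9192 = 0.958193, β = 0.9789.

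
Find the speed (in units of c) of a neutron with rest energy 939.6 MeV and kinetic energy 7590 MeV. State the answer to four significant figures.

γ = 1 + K/(mc²) = 1 + 7590/939.6 = 9.0779.
β = √(1 − 1/γ²) = √(1 − 0.0121347) = √0.9878653 = 0.9939.

0.9939c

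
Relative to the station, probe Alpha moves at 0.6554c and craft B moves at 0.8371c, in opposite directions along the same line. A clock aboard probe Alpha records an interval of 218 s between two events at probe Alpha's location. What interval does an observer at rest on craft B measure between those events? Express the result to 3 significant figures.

Speed of probe Alpha in craft B's frame: u = (v_A + v_B)/(1 + v_A v_B/c²) = (0.6554 + 0.8371)/(1 + 0.6554×0.8371) = 1.4925/1.54863534 = 0.96375; |u| = 0.96375c.
γ for this relative speed: γ = 1/√(1 − 0.928814) = 3.748.
The clock on probe Alpha records proper time, so craft B measures Δt = γΔτ = 3.748 × 218 = 817 s.

817 s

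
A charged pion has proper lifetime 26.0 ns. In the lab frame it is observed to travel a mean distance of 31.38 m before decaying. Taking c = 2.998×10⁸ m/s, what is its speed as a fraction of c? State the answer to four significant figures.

0.9705c

Lab distance = (lab lifetime)·v = γτ·βc, so βγ = d/(cτ) = 31.38/(2.998×10⁸ × 2.600×10^-8) = 4.0258.
With βγ = 4.0258: γ² = 1 + (βγ)² = 17.2071, and β = (βγ)/γ = 4.0258/4.14814 = 0.9705.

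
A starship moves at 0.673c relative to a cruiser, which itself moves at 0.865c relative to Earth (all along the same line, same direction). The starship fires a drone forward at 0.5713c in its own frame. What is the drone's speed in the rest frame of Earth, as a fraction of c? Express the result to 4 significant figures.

0.9923c

Compose velocities in two stages. Stage 1 (into S'): u₁ = (0.5713+0.673)/(1+0.5713×0.673) = 0.89875.
Stage 2 (into S): u = (0.89875+0.865)/(1+0.89875×0.865) = 0.99231, so the speed is 0.9923c.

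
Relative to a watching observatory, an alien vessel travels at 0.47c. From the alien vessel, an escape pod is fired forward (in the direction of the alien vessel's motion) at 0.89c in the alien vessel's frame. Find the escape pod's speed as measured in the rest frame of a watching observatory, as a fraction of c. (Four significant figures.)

0.9589c

In units of c, u = (u' + v)/(1 + u'v) with u' = 0.89 and v = 0.47.
Numerator: 0.89 + 0.47 = 1.36. Denominator: 1 + (0.89)(0.47) = 1.4183.
u = 1.36/1.4183 = 0.95889, so the speed is 0.9589c.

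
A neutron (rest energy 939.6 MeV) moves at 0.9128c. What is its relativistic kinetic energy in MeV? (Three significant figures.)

1360 MeV

Lorentz factor: γ = (1 − 0.83320384)^(−1/2) = 2.4485.
Kinetic energy: K = (γ − 1)mc² = (2.4485 − 1) × 939.6 MeV = 1.4485 × 939.6 = 1360 MeV.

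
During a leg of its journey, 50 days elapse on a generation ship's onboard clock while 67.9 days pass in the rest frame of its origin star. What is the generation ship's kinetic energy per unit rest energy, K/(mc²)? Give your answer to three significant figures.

0.358

From Δt = γΔτ: γ = 67.9/50 = 1.358.
Since K = (γ−1)mc², K/(mc²) = 1.358 − 1 = 0.358.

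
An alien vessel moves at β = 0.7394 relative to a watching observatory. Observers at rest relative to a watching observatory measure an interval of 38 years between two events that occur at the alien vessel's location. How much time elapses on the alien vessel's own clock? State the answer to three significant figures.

25.6 years

With β = 0.7394, γ = 1/√(1 − 0.7394²) = 1/√0.45328764 = 1.4853.
The alien vessel's clock runs slow as seen from a watching observatory, so Δτ = Δt/γ = 38/1.4853 = 25.6 years.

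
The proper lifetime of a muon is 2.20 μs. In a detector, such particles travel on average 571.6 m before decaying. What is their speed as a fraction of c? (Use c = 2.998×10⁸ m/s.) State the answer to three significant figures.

Lab distance = (lab lifetime)·v = γτ·βc, so βγ = d/(cτ) = 571.6/(2.998×10⁸ × 2.200×10^-6) = 0.86664.
With βγ = 0.86664: γ² = 1 + (βγ)² = 1.751065, and β = (βγ)/γ = 0.86664/1.32328 = 0.655.

0.655c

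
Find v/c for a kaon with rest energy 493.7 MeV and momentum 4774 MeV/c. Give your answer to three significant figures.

βγ = pc/(mc²) = 4774/493.7 = 9.6698.
Since γ² = 1 + (βγ)² = 94.505, γ = √94.505 = 9.72137, and β = (βγ)/γ = 9.6698/9.72137 = 0.995.

0.995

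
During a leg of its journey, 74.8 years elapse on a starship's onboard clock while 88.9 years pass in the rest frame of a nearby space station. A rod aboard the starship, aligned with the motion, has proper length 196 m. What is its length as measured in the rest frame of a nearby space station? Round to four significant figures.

From Δt = γΔτ: γ = 88.9/74.8 = 1.1885.
The rod contracts by the same γ: 196 m / 1.1885 = 164.9 m.

164.9 m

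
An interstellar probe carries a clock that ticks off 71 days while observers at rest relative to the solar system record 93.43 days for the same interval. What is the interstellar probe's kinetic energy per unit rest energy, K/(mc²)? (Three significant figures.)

From Δt = γΔτ: γ = 93.43/71 = 1.31592.
Since K = (γ−1)mc², K/(mc²) = 1.31592 − 1 = 0.316.

0.316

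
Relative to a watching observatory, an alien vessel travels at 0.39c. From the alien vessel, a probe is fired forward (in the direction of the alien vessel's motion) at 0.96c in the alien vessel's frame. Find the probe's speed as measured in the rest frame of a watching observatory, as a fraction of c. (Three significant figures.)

Relativistic velocity addition: u = (u' + v)/(1 + u'v/c²), with u' = 0.96c and v = 0.39c.
Numerator: 0.96 + 0.39 = 1.35. Denominator: 1 + (0.96)(0.39) = 1.3744.
u = 1.35/1.3744 = 0.98225, so the speed is 0.982c.

0.982c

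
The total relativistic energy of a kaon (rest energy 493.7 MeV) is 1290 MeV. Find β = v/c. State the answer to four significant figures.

0.9239

γ = E/(mc²) = 1290/493.7 = 2.6129.
β = √(1 − 1/γ²) = √(1 − 0.146472) = √0.853528 = 0.9239.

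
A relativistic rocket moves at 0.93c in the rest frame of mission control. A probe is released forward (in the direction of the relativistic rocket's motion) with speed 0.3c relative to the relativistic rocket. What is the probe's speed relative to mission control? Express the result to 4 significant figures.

In units of c, u = (u' + v)/(1 + u'v) with u' = 0.3 and v = 0.93.
Numerator: 0.3 + 0.93 = 1.23. Denominator: 1 + (0.3)(0.93) = 1.279.
u = 1.23/1.279 = 0.96169, so the speed is 0.9617c.

0.9617c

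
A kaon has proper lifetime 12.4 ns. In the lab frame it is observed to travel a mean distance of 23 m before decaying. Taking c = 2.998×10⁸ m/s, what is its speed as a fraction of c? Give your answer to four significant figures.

Let x = d/(cτ) = 23.00 m / (2.998×10⁸ m/s × 1.240×10^-8 s) = 6.1869. Since d = βγcτ, x = βγ = β/√(1−β²).
Solving: β² = x²/(1+x²) = 38.2777/39.2777 = 0.97454, so β = 0.9872.

0.9872c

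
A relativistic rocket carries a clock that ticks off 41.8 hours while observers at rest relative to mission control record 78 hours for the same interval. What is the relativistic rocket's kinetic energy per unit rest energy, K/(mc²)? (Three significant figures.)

0.866

From Δt = γΔτ: γ = 78/41.8 = 1.86603.
K/(mc²) = γ − 1 = 1.86603 − 1 = 0.866.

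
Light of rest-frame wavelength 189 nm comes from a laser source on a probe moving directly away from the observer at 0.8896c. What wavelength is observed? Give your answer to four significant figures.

781.9 nm

Relativistic Doppler for wavelength: λ_obs = λ_src · √((1+β)/(1−β)).
With β = 0.8896: factor = √(1.8896/0.1104) = 4.1371.
λ_obs = 189 × 4.1371 = 781.9 nm.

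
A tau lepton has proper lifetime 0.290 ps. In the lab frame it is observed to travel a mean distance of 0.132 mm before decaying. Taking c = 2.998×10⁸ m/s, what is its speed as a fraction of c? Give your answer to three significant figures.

0.835c

Let x = d/(cτ) = 1.320×10^-4 m / (2.998×10⁸ m/s × 2.900×10^-13 s) = 1.5183. Since d = βγcτ, x = βγ = β/√(1−β²).
Solving: β² = x²/(1+x²) = 2.30523/3.30523 = 0.697449, so β = 0.835.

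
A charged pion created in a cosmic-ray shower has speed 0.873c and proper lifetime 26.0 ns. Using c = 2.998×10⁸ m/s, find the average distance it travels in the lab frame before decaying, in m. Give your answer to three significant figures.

With β = 0.873, γ = 1/√(1 − 0.873²) = 1/√0.237871 = 2.0504.
Lab-frame lifetime: Δt = γτ = 2.0504 × 26.0 ns = 53.31 ns.
Distance: d = vΔt = 0.873 × 2.998×10⁸ m/s × 5.3310×10^-8 s = 14.0 m.

14.0 m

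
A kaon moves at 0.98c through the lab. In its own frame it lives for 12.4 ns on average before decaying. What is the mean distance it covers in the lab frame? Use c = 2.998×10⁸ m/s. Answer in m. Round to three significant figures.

18.3 m

Lorentz factor: γ = (1 − 0.9604)^(−1/2) = 5.0252.
Lab-frame lifetime: Δt = γτ = 5.0252 × 12.4 ns = 62.312 ns.
Distance: d = vΔt = 0.98 × 2.998×10⁸ m/s × 6.2312×10^-8 s = 18.3 m.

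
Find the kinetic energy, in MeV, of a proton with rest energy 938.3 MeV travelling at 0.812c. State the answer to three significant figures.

669 MeV

γ = 1/√(1 − β²) = 1/√(1 − 0.659344) = 1/√0.340656 = 1.71333.
Kinetic energy: K = (γ − 1)mc² = (1.71333 − 1) × 938.3 MeV = 0.71333 × 938.3 = 669 MeV.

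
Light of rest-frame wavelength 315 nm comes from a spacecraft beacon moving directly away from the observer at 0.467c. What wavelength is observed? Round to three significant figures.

Relativistic Doppler for wavelength: λ_obs = λ_src · √((1+β)/(1−β)).
With β = 0.467: factor = √(1.467/0.533) = 1.659.
λ_obs = 315 × 1.659 = 523 nm.

523 nm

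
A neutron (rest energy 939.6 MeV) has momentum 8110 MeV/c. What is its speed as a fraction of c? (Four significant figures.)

βγ = pc/(mc²) = 8110/939.6 = 8.6313.
Since γ² = 1 + (βγ)² = 75.4993, γ = √75.4993 = 8.68903, and β = (βγ)/γ = 8.6313/8.68903 = 0.9934.

0.9934c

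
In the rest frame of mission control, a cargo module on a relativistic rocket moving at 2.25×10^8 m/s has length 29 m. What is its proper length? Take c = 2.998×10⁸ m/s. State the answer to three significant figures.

β = v/c = (2.25×10^8 m/s)/(2.998×10⁸ m/s) = 0.7505.
Lorentz factor: γ = (1 − 0.56325025)^(−1/2) = 1.5132.
Proper length: L₀ = γ·L = 1.5132 × 29 = 43.9 m.

43.9 m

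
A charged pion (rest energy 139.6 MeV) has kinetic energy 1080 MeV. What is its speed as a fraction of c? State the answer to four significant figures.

0.9934c

γ = 1 + K/(mc²) = 1 + 1080/139.6 = 8.7364.
β = √(1 − 1/γ²) = √(1 − 0.0131019) = √0.9868981 = 0.9934.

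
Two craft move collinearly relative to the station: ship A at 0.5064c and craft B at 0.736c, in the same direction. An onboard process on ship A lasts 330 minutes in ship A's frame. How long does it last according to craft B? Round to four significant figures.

The velocity of ship A relative to craft B is (0.5064 − 0.736)c / (1 − 0.5064×0.736) = −0.36602c; relative speed 0.36602c.
At |u| = 0.36602c, γ = (1 − 0.133971)^(−1/2) = 1.0746.
Ship A's interval is proper; time dilation gives Δt_B = γΔτ = 1.0746 × 330 minutes = 354.6 minutes.

354.6 minutes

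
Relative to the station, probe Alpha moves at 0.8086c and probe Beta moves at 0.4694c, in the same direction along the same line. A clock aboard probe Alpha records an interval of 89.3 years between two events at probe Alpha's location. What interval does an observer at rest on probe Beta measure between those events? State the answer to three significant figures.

Speed of probe Alpha in probe Beta's frame: u = (v_A − v_B)/(1 − v_A v_B/c²) = (0.8086 − 0.4694)/(1 − 0.8086×0.4694) = 0.3392/0.62044316 = 0.54671; |u| = 0.54671c.
At |u| = 0.54671c, γ = (1 − 0.298892)^(−1/2) = 1.1943.
Probe Alpha's interval is proper; time dilation gives Δt_B = γΔτ = 1.1943 × 89.3 years = 107 years.

107 years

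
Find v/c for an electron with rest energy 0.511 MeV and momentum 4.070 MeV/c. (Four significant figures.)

pc/(mc²) = 4.070/0.511 = 7.9648 = βγ = β/√(1−β²).
So β² = x²/(1 + x²) with x = 7.9648: x² = 63.438, β² = 63.438/64.438 = 0.984481, β = 0.9922.

0.9922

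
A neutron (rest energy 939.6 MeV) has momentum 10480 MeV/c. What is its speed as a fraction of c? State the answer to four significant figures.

0.9960c

βγ = pc/(mc²) = 10480/939.6 = 11.154.
Since γ² = 1 + (βγ)² = 125.412, γ = √125.412 = 11.1987, and β = (βγ)/γ = 11.154/11.1987 = 0.9960.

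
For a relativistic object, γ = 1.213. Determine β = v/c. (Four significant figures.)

β = √(1 − 1/γ²) = √(1 − 1/1.471369) = √0.320361 = 0.5660.

0.5660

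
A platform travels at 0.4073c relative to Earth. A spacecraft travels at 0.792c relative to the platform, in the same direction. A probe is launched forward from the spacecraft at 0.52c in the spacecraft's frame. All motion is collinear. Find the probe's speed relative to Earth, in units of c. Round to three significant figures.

0.970c

Compose velocities in two stages. Stage 1 (into S'): u₁ = (0.52+0.792)/(1+0.52×0.792) = 0.92928.
Stage 2 (into S): u = (0.92928+0.4073)/(1+0.92928×0.4073) = 0.96959, so the speed is 0.970c.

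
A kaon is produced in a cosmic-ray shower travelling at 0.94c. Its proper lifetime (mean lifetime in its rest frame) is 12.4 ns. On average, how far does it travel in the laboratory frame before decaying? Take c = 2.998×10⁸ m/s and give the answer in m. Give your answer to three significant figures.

10.2 m

Lorentz factor: γ = (1 − 0.8836)^(−1/2) = 2.9311.
Lab-frame lifetime: Δt = γτ = 2.9311 × 12.4 ns = 36.346 ns.
Distance: d = vΔt = 0.94 × 2.998×10⁸ m/s × 3.6346×10^-8 s = 10.2 m.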